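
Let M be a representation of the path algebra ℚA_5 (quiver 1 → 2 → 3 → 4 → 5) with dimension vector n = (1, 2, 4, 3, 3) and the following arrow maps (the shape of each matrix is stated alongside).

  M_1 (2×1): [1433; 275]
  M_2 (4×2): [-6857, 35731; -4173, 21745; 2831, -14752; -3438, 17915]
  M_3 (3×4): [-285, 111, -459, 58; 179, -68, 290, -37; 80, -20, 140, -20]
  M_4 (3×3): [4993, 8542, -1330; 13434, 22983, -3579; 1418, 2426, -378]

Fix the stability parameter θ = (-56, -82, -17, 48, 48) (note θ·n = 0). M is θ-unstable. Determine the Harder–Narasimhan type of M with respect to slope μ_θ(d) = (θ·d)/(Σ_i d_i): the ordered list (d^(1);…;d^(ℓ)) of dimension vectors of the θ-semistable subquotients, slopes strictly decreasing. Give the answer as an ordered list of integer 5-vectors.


Interval decomposition of M: I[1,5], I[2,3], I[3,3], I[3,5], I[4,4], I[5,5].
HN type (ℓ=4): μ^(1)=48; μ^(2)=-17; μ^(3)=-69; μ^(4)=-82

((0, 0, 0, 3, 3); (0, 0, 4, 0, 0); (1, 1, 0, 0, 0); (0, 1, 0, 0, 0))


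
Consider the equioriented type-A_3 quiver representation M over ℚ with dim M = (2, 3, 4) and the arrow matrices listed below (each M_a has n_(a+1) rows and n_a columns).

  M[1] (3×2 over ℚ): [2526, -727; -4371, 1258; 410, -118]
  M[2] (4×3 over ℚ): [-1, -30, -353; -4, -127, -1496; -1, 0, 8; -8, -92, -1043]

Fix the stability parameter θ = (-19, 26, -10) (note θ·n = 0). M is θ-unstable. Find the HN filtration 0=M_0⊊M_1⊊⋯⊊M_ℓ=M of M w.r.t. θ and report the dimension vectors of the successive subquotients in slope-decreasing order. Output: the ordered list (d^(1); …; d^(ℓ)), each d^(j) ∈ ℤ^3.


Via rank(M_{q-1}∘⋯∘M_p): M ≅ I[1,3]^2, I[2,3], I[3,3].
μ_θ-semistable layers: μ^(1)=8; μ^(2)=-10; μ^(3)=-19

((0, 3, 3); (0, 0, 1); (2, 0, 0))


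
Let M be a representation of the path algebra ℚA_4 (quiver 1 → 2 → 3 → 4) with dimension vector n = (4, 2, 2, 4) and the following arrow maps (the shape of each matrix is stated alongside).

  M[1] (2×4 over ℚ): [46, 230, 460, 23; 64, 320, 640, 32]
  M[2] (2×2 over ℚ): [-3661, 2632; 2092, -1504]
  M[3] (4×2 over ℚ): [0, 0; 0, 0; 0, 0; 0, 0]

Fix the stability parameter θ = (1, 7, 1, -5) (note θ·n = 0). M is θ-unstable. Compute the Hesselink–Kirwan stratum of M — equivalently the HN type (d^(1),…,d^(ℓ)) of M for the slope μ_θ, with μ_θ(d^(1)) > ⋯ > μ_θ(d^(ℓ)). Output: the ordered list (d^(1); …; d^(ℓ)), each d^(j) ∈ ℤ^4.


Via rank(M_{q-1}∘⋯∘M_p): M ≅ I[1,1]^3, I[1,3], I[2,2], I[3,3], I[4,4]^4.
μ_θ-semistable layers: μ^(1)=7; μ^(2)=4; μ^(3)=1; μ^(4)=-5

((0, 1, 0, 0); (0, 1, 1, 0); (4, 0, 1, 0); (0, 0, 0, 4))


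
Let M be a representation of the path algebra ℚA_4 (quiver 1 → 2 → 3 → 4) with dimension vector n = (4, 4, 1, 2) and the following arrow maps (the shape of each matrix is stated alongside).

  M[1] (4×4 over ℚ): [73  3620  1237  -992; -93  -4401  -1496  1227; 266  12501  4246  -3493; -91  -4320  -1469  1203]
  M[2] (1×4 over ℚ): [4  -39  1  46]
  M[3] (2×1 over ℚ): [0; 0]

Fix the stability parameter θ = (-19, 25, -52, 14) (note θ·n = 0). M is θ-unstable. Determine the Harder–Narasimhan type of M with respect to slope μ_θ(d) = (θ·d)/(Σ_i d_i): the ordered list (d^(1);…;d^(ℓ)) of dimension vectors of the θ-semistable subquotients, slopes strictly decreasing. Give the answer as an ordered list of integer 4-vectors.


Interval decomposition of M: I[1,2]^3, I[1,3], I[4,4]^2.
HN type (ℓ=4): μ^(1)=25; μ^(2)=14; μ^(3)=-27/2; μ^(4)=-19

((0, 3, 0, 0); (0, 0, 0, 2); (0, 1, 1, 0); (4, 0, 0, 0))


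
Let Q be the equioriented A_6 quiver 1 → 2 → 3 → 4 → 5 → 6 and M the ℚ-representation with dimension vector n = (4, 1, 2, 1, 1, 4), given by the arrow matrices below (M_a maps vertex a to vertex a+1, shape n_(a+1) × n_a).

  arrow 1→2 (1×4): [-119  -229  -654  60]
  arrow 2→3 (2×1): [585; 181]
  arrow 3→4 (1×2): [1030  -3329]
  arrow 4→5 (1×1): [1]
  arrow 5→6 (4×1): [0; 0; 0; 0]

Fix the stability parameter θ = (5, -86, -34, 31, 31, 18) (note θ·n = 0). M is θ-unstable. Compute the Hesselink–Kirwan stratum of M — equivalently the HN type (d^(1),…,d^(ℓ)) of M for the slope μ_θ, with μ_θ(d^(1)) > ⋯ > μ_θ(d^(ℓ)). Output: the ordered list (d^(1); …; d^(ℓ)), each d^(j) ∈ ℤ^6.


Barcode: M ≅ I[1,1]^3, I[1,5], I[3,3], I[6,6]^4. HN layers by μ_θ (5 steps, strictly decreasing):
  μ^(1)=31; μ^(2)=18; μ^(3)=5; μ^(4)=-34; μ^(5)=-81/2

((0, 0, 0, 1, 1, 0); (0, 0, 0, 0, 0, 4); (3, 0, 0, 0, 0, 0); (0, 0, 2, 0, 0, 0); (1, 1, 0, 0, 0, 0))


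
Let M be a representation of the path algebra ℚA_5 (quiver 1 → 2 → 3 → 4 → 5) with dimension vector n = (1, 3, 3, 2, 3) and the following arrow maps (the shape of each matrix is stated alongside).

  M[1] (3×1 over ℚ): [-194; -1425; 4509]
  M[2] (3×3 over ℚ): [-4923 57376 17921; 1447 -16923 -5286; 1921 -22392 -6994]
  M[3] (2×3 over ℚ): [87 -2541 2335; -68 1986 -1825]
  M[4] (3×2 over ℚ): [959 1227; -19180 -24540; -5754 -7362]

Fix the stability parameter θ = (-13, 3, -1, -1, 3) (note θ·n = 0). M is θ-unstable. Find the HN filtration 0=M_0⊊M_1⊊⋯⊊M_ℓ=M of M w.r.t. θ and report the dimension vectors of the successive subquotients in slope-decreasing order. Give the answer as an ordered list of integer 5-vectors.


Via rank(M_{q-1}∘⋯∘M_p): M ≅ I[1,5], I[2,3], I[2,4], I[5,5]^2.
μ_θ-semistable layers: μ^(1)=3; μ^(2)=1; μ^(3)=1/3; μ^(4)=-13

((0, 0, 0, 0, 3); (0, 1, 1, 0, 0); (0, 2, 2, 2, 0); (1, 0, 0, 0, 0))


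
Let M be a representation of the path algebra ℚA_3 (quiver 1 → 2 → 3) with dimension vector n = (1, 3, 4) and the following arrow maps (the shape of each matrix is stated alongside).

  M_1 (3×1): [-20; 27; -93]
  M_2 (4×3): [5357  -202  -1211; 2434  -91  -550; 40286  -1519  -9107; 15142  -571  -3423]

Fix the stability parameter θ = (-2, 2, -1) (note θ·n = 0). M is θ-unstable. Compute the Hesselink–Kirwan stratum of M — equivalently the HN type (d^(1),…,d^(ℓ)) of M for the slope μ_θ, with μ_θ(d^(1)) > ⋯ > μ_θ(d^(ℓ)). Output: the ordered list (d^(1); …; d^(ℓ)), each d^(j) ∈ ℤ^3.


Barcode: M ≅ I[1,3], I[2,3]^2, I[3,3]. HN layers by μ_θ (3 steps, strictly decreasing):
  μ^(1)=1/2; μ^(2)=-1; μ^(3)=-2

((0, 3, 3); (0, 0, 1); (1, 0, 0))


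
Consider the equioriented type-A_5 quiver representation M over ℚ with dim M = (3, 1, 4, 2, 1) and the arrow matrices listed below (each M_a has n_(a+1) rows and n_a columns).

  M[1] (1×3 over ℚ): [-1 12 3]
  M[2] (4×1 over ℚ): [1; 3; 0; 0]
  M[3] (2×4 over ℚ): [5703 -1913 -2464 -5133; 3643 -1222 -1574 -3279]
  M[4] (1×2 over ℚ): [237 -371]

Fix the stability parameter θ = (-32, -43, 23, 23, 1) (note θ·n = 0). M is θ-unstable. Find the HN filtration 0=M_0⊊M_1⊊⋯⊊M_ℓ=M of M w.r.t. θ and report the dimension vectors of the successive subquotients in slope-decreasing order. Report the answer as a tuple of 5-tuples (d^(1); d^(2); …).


Barcode: M ≅ I[1,1]^2, I[1,5], I[3,3]^2, I[3,4]. HN layers by μ_θ (4 steps, strictly decreasing):
  μ^(1)=23; μ^(2)=47/3; μ^(3)=-32; μ^(4)=-75/2

((0, 0, 3, 1, 0); (0, 0, 1, 1, 1); (2, 0, 0, 0, 0); (1, 1, 0, 0, 0))


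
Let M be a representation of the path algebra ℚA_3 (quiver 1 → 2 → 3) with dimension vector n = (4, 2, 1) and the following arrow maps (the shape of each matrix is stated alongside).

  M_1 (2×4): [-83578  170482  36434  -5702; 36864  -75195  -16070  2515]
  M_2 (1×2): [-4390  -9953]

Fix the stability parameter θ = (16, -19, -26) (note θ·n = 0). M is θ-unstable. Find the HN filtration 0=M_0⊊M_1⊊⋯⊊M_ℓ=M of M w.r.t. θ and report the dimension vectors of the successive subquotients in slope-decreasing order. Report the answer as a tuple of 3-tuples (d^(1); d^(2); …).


Interval decomposition of M: I[1,1]^2, I[1,2], I[1,3].
HN type (ℓ=3): μ^(1)=16; μ^(2)=-3/2; μ^(3)=-29/3

((2, 0, 0); (1, 1, 0); (1, 1, 1))


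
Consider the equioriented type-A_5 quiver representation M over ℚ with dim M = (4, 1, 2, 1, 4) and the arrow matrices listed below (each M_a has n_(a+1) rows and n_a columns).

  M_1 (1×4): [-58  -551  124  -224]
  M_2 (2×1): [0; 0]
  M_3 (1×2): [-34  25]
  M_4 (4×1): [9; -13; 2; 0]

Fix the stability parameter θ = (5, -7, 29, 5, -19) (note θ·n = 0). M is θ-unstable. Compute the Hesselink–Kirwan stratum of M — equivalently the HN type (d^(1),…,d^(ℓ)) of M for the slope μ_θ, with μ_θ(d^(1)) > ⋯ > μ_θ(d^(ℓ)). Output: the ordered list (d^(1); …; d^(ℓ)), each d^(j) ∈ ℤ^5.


Interval decomposition of M: I[1,1]^3, I[1,2], I[3,3], I[3,5], I[5,5]^3.
HN type (ℓ=4): μ^(1)=29; μ^(2)=5; μ^(3)=-1; μ^(4)=-19

((0, 0, 1, 0, 0); (3, 0, 1, 1, 1); (1, 1, 0, 0, 0); (0, 0, 0, 0, 3))


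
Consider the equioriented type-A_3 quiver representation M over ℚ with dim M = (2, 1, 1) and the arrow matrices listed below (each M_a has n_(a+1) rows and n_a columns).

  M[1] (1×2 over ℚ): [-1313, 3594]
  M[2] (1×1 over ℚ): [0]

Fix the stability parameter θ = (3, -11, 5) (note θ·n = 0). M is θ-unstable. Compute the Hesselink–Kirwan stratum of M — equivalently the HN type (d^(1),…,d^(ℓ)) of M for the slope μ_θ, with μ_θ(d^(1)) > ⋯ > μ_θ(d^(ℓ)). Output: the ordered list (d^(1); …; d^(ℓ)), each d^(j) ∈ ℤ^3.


Barcode: M ≅ I[1,1], I[1,2], I[3,3]. HN layers by μ_θ (3 steps, strictly decreasing):
  μ^(1)=5; μ^(2)=3; μ^(3)=-4

((0, 0, 1); (1, 0, 0); (1, 1, 0))


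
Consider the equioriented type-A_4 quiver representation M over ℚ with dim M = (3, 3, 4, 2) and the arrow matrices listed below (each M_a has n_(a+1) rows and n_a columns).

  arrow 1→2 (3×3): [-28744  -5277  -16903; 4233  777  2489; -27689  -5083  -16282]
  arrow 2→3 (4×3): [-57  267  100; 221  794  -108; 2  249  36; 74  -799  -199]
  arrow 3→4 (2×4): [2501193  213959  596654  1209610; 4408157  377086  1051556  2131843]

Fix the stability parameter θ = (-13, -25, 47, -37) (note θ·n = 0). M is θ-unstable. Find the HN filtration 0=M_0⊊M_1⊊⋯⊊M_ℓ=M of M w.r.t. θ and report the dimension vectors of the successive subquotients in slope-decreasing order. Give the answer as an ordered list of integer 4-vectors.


Barcode: M ≅ I[1,3], I[1,4]^2, I[3,3]. HN layers by μ_θ (3 steps, strictly decreasing):
  μ^(1)=47; μ^(2)=5; μ^(3)=-19

((0, 0, 2, 0); (0, 0, 2, 2); (3, 3, 0, 0))


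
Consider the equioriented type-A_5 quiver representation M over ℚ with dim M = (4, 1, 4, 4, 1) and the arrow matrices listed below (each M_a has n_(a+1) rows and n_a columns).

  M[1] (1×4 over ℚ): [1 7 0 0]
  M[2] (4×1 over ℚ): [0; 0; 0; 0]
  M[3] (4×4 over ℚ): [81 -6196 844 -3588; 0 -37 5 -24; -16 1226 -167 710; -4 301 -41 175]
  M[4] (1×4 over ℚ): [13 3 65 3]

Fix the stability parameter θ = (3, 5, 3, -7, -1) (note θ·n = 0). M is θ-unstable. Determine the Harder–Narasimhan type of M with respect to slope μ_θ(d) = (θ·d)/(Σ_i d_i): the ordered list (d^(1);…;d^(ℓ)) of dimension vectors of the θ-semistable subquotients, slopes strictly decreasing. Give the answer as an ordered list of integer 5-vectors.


Via rank(M_{q-1}∘⋯∘M_p): M ≅ I[1,1]^3, I[1,2], I[3,4]^3, I[3,5].
μ_θ-semistable layers: μ^(1)=5; μ^(2)=3; μ^(3)=-1; μ^(4)=-2

((0, 1, 0, 0, 0); (4, 0, 0, 0, 0); (0, 0, 0, 0, 1); (0, 0, 4, 4, 0))


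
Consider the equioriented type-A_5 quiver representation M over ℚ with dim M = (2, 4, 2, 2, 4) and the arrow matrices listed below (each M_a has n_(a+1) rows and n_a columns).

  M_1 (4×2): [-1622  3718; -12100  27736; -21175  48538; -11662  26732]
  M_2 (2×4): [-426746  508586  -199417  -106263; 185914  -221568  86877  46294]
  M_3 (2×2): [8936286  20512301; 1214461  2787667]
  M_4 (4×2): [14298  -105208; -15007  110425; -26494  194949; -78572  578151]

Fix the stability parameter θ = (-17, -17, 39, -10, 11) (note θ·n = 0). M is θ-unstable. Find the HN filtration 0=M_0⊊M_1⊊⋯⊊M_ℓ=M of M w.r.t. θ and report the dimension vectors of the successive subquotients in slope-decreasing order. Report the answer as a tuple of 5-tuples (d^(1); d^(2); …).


Interval decomposition of M: I[1,2], I[1,5], I[2,2], I[2,5], I[5,5]^2.
HN type (ℓ=3): μ^(1)=40/3; μ^(2)=11; μ^(3)=-17

((0, 0, 2, 2, 2); (0, 0, 0, 0, 2); (2, 4, 0, 0, 0))


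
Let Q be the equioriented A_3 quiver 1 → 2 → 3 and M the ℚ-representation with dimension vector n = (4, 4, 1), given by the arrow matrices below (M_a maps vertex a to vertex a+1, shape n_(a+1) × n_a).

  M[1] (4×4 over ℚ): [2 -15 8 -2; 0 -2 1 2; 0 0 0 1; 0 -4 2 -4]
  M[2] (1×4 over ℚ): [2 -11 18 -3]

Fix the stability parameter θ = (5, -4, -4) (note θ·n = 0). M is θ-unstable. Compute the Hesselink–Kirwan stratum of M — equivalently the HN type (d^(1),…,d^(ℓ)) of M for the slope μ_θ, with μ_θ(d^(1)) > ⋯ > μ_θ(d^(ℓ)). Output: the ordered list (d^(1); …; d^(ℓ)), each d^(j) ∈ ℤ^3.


Barcode: M ≅ I[1,1], I[1,2]^2, I[1,3], I[2,2]. HN layers by μ_θ (4 steps, strictly decreasing):
  μ^(1)=5; μ^(2)=1/2; μ^(3)=-1; μ^(4)=-4

((1, 0, 0); (2, 2, 0); (1, 1, 1); (0, 1, 0))


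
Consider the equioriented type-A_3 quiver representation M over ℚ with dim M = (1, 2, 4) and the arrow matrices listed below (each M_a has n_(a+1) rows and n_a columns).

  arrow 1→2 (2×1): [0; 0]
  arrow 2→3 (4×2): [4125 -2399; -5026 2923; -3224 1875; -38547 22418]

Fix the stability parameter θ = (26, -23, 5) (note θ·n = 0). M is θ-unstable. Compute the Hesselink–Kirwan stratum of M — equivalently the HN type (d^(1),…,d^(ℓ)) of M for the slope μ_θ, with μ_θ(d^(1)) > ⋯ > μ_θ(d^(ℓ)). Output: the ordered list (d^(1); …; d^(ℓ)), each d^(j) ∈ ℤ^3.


Barcode: M ≅ I[1,1], I[2,3]^2, I[3,3]^2. HN layers by μ_θ (3 steps, strictly decreasing):
  μ^(1)=26; μ^(2)=5; μ^(3)=-23

((1, 0, 0); (0, 0, 4); (0, 2, 0))


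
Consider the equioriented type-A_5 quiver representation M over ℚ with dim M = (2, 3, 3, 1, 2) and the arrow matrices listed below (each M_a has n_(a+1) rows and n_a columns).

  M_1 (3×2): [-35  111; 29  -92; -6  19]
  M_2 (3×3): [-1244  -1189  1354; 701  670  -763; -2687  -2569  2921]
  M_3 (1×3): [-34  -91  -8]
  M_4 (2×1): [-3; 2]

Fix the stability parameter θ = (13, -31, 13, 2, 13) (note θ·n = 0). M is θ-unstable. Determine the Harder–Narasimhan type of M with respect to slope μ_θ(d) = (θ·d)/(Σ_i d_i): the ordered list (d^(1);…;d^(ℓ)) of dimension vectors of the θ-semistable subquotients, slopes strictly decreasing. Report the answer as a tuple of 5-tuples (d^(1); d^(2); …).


Via rank(M_{q-1}∘⋯∘M_p): M ≅ I[1,3], I[1,5], I[2,3], I[5,5].
μ_θ-semistable layers: μ^(1)=13; μ^(2)=15/2; μ^(3)=-9; μ^(4)=-31

((0, 0, 2, 0, 2); (0, 0, 1, 1, 0); (2, 2, 0, 0, 0); (0, 1, 0, 0, 0))


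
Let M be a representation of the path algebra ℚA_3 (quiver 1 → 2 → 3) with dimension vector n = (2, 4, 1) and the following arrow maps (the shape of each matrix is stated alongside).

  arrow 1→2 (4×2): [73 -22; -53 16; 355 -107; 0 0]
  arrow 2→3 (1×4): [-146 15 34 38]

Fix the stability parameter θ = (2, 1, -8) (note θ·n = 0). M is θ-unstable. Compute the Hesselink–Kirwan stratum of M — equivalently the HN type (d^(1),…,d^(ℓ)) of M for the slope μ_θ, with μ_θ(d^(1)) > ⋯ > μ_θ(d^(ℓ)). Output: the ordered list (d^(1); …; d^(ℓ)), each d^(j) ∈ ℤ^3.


Via rank(M_{q-1}∘⋯∘M_p): M ≅ I[1,2], I[1,3], I[2,2]^2.
μ_θ-semistable layers: μ^(1)=3/2; μ^(2)=1; μ^(3)=-5/3

((1, 1, 0); (0, 2, 0); (1, 1, 1))


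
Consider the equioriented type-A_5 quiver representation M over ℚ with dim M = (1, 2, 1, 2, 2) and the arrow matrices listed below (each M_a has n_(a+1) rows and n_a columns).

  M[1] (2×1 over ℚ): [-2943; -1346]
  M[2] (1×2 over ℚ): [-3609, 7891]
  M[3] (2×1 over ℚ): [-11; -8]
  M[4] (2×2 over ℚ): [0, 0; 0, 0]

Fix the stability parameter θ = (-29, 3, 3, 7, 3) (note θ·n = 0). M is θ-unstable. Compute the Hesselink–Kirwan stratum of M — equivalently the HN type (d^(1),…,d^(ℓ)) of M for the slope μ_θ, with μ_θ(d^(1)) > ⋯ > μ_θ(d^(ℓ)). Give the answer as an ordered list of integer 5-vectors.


Interval decomposition of M: I[1,4], I[2,2], I[4,4], I[5,5]^2.
HN type (ℓ=3): μ^(1)=7; μ^(2)=3; μ^(3)=-29

((0, 0, 0, 2, 0); (0, 2, 1, 0, 2); (1, 0, 0, 0, 0))


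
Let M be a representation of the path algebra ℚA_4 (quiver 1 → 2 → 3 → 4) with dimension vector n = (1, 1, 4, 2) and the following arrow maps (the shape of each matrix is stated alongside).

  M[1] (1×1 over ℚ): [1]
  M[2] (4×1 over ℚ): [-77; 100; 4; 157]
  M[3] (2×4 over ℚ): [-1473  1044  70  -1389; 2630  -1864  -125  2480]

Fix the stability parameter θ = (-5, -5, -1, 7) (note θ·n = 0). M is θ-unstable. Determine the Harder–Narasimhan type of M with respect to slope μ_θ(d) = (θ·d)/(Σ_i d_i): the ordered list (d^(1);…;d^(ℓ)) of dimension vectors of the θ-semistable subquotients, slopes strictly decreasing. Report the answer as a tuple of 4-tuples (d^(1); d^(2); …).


Barcode: M ≅ I[1,4], I[3,3]^2, I[3,4]. HN layers by μ_θ (3 steps, strictly decreasing):
  μ^(1)=7; μ^(2)=-1; μ^(3)=-5

((0, 0, 0, 2); (0, 0, 4, 0); (1, 1, 0, 0))


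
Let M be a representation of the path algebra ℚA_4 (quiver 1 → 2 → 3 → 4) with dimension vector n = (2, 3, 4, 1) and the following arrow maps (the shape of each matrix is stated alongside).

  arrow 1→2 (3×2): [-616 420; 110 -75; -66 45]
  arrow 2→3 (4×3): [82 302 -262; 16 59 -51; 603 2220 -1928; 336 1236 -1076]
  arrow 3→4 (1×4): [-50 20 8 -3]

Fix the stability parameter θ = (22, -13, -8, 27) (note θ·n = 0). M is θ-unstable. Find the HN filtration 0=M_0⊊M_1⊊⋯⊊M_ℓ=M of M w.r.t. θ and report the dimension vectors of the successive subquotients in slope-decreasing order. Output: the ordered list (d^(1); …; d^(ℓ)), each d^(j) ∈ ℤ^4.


Via rank(M_{q-1}∘⋯∘M_p): M ≅ I[1,1], I[1,2], I[2,3], I[2,4], I[3,3]^2.
μ_θ-semistable layers: μ^(1)=27; μ^(2)=22; μ^(3)=9/2; μ^(4)=-8; μ^(5)=-13

((0, 0, 0, 1); (1, 0, 0, 0); (1, 1, 0, 0); (0, 0, 4, 0); (0, 2, 0, 0))


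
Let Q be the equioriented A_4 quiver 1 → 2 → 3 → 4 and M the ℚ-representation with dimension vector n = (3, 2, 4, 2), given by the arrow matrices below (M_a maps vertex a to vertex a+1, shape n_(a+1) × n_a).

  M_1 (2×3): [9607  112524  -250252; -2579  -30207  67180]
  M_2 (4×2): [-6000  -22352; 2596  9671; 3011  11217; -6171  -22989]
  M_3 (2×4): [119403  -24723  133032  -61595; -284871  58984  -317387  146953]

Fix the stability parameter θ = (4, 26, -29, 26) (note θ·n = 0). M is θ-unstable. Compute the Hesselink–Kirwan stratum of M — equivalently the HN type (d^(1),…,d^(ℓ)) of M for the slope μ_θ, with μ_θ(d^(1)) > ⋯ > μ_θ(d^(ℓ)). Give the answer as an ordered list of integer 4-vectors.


Barcode: M ≅ I[1,1], I[1,3], I[1,4], I[3,3], I[3,4]. HN layers by μ_θ (4 steps, strictly decreasing):
  μ^(1)=26; μ^(2)=4; μ^(3)=1/3; μ^(4)=-29

((0, 0, 0, 2); (1, 0, 0, 0); (2, 2, 2, 0); (0, 0, 2, 0))


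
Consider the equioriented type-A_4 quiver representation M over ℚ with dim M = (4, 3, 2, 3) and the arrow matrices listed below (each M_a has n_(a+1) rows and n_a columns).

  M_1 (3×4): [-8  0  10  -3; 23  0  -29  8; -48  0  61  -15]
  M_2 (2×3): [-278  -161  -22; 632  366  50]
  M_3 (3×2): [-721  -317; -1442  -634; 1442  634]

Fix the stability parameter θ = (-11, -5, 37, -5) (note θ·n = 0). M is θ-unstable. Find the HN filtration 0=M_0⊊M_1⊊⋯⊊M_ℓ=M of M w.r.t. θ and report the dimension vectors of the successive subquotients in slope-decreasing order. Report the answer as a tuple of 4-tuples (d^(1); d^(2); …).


Interval decomposition of M: I[1,1], I[1,2], I[1,3], I[1,4], I[4,4]^2.
HN type (ℓ=4): μ^(1)=37; μ^(2)=16; μ^(3)=-5; μ^(4)=-11

((0, 0, 1, 0); (0, 0, 1, 1); (0, 3, 0, 2); (4, 0, 0, 0))


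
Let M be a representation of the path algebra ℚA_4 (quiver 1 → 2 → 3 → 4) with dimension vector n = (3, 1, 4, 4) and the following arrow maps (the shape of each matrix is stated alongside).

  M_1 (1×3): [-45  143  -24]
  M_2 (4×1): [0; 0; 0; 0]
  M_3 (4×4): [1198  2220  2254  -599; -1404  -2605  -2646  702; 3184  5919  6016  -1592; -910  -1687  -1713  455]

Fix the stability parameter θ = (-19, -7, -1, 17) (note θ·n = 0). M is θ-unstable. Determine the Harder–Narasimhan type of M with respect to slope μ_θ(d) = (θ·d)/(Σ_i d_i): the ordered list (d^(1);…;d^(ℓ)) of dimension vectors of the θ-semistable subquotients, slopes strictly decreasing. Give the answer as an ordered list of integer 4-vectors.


Barcode: M ≅ I[1,1]^2, I[1,2], I[3,3], I[3,4]^3, I[4,4]. HN layers by μ_θ (4 steps, strictly decreasing):
  μ^(1)=17; μ^(2)=-1; μ^(3)=-7; μ^(4)=-19

((0, 0, 0, 4); (0, 0, 4, 0); (0, 1, 0, 0); (3, 0, 0, 0))


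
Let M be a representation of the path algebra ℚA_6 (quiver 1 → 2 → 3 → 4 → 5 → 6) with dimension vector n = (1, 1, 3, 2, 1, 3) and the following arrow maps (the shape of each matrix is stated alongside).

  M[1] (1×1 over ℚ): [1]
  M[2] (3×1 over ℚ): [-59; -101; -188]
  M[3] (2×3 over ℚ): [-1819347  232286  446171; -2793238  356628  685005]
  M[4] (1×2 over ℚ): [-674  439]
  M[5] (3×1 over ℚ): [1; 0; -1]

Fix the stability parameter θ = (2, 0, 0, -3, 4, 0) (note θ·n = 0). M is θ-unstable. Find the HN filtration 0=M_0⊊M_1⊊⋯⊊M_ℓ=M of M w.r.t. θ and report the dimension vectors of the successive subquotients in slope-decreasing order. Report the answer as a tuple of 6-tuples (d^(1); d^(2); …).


Barcode: M ≅ I[1,4], I[3,3], I[3,6], I[6,6]^2. HN layers by μ_θ (4 steps, strictly decreasing):
  μ^(1)=2; μ^(2)=0; μ^(3)=-1/4; μ^(4)=-3/2

((0, 0, 0, 0, 1, 1); (0, 0, 1, 0, 0, 2); (1, 1, 1, 1, 0, 0); (0, 0, 1, 1, 0, 0))


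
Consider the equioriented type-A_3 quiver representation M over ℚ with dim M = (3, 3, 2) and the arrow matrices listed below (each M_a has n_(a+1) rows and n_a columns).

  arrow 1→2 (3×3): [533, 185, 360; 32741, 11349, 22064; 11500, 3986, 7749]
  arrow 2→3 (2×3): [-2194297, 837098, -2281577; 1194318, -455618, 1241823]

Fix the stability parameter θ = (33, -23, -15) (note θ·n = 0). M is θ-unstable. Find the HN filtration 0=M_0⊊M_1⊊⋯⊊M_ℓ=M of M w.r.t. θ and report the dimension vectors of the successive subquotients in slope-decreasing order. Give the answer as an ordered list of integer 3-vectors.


Barcode: M ≅ I[1,2], I[1,3]^2. HN layers by μ_θ (2 steps, strictly decreasing):
  μ^(1)=5; μ^(2)=-5/3

((1, 1, 0); (2, 2, 2))


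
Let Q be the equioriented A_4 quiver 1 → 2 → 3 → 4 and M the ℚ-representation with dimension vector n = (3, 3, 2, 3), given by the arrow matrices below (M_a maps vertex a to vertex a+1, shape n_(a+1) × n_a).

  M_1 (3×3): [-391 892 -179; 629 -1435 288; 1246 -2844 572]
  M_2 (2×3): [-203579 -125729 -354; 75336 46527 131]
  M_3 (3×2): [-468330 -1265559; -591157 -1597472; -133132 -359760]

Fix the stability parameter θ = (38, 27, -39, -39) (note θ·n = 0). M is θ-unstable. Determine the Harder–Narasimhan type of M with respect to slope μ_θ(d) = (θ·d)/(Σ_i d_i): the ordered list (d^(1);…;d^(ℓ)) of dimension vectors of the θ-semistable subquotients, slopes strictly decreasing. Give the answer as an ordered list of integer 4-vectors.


Barcode: M ≅ I[1,2], I[1,4]^2, I[4,4]. HN layers by μ_θ (3 steps, strictly decreasing):
  μ^(1)=65/2; μ^(2)=-13/4; μ^(3)=-39

((1, 1, 0, 0); (2, 2, 2, 2); (0, 0, 0, 1))


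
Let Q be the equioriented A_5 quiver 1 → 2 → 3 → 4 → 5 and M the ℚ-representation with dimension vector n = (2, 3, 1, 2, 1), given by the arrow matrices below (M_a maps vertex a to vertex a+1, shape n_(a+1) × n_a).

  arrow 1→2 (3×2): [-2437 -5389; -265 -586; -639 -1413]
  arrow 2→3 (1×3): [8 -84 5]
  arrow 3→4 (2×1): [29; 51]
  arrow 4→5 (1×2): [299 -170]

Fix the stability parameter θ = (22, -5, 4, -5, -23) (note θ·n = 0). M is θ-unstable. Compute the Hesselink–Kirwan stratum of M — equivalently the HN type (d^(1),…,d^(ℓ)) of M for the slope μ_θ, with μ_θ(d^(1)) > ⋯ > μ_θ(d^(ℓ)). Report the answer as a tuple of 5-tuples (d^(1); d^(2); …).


Via rank(M_{q-1}∘⋯∘M_p): M ≅ I[1,2], I[1,5], I[2,2], I[4,4].
μ_θ-semistable layers: μ^(1)=17/2; μ^(2)=-7/5; μ^(3)=-5

((1, 1, 0, 0, 0); (1, 1, 1, 1, 1); (0, 1, 0, 1, 0))


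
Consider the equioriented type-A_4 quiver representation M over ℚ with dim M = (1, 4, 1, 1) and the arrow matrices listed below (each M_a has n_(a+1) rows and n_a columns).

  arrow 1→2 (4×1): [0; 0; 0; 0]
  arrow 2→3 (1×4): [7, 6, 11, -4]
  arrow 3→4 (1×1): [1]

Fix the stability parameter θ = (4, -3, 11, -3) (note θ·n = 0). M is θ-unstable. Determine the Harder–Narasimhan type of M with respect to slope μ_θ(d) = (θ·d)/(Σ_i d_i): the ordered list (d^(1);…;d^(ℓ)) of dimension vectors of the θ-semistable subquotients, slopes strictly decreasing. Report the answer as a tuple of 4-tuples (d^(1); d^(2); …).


Barcode: M ≅ I[1,1], I[2,2]^3, I[2,4]. HN layers by μ_θ (2 steps, strictly decreasing):
  μ^(1)=4; μ^(2)=-3

((1, 0, 1, 1); (0, 4, 0, 0))


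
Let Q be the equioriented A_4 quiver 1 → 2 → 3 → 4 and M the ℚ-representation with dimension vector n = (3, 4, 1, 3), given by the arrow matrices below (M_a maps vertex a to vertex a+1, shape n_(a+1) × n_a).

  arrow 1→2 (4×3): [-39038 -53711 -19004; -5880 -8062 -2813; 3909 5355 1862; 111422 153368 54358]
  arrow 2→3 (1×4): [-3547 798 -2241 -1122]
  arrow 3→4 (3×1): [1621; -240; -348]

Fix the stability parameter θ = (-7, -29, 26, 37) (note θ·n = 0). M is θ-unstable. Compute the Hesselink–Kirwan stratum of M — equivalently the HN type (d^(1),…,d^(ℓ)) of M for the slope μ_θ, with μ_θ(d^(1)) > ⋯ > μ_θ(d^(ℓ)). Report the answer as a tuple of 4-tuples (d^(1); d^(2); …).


Interval decomposition of M: I[1,2]^2, I[1,4], I[2,2], I[4,4]^2.
HN type (ℓ=4): μ^(1)=37; μ^(2)=26; μ^(3)=-18; μ^(4)=-29

((0, 0, 0, 3); (0, 0, 1, 0); (3, 3, 0, 0); (0, 1, 0, 0))


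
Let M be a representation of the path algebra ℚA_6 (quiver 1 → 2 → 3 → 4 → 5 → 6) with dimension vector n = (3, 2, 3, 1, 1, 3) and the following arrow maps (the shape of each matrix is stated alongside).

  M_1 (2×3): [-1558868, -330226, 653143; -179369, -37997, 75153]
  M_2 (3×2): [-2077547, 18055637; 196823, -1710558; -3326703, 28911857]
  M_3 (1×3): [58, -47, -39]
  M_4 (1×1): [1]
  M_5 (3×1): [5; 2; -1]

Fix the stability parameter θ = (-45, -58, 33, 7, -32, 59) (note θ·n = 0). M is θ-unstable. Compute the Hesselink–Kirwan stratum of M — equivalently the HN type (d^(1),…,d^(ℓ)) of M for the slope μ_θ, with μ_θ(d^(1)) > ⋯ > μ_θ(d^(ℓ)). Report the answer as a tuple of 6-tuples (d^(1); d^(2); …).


Via rank(M_{q-1}∘⋯∘M_p): M ≅ I[1,1], I[1,3], I[1,6], I[3,3], I[6,6]^2.
μ_θ-semistable layers: μ^(1)=59; μ^(2)=33; μ^(3)=8/3; μ^(4)=-45; μ^(5)=-103/2

((0, 0, 0, 0, 0, 3); (0, 0, 2, 0, 0, 0); (0, 0, 1, 1, 1, 0); (1, 0, 0, 0, 0, 0); (2, 2, 0, 0, 0, 0))


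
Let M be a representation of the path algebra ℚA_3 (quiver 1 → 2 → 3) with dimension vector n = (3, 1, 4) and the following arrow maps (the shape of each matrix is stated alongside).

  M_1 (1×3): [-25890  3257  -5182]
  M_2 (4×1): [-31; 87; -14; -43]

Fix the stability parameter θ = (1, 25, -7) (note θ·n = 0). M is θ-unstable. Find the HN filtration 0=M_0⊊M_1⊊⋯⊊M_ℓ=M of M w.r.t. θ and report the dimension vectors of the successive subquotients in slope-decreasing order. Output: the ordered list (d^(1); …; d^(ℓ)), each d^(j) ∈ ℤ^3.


Via rank(M_{q-1}∘⋯∘M_p): M ≅ I[1,1]^2, I[1,3], I[3,3]^3.
μ_θ-semistable layers: μ^(1)=9; μ^(2)=1; μ^(3)=-7

((0, 1, 1); (3, 0, 0); (0, 0, 3))


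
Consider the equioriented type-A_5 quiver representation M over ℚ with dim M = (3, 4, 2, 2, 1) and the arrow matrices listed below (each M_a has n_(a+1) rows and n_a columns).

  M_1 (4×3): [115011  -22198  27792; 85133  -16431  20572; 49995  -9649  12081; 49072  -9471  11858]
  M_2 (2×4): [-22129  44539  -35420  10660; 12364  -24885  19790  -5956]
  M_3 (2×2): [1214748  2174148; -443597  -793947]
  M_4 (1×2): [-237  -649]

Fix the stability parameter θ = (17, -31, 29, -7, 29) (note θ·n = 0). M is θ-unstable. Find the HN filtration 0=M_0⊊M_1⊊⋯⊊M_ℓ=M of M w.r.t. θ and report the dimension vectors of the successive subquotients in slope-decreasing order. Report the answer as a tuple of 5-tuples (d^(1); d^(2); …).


Interval decomposition of M: I[1,2], I[1,3], I[1,5], I[2,2], I[4,4].
HN type (ℓ=4): μ^(1)=29; μ^(2)=11; μ^(3)=-7; μ^(4)=-31

((0, 0, 1, 0, 1); (0, 0, 1, 1, 0); (3, 3, 0, 1, 0); (0, 1, 0, 0, 0))


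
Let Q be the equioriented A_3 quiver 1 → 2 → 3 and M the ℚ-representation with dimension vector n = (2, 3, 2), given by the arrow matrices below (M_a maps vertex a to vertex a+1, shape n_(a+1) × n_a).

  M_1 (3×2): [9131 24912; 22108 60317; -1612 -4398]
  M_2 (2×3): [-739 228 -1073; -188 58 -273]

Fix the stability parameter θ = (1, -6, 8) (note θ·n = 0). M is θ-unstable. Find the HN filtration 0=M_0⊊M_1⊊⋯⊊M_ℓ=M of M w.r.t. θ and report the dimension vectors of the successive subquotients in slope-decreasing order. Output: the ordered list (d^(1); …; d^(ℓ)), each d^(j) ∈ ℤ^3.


Via rank(M_{q-1}∘⋯∘M_p): M ≅ I[1,2], I[1,3], I[2,3].
μ_θ-semistable layers: μ^(1)=8; μ^(2)=-5/2; μ^(3)=-6

((0, 0, 2); (2, 2, 0); (0, 1, 0))


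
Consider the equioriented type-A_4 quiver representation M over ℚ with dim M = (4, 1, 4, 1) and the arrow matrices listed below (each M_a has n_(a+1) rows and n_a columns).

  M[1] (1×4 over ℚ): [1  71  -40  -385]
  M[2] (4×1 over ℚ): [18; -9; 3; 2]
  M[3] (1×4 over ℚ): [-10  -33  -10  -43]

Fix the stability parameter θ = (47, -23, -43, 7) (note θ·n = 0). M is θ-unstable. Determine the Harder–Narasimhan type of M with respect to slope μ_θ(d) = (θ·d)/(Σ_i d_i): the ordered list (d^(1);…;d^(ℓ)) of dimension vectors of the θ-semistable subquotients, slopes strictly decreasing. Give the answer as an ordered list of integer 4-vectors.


Barcode: M ≅ I[1,1]^3, I[1,4], I[3,3]^3. HN layers by μ_θ (4 steps, strictly decreasing):
  μ^(1)=47; μ^(2)=7; μ^(3)=-19/3; μ^(4)=-43

((3, 0, 0, 0); (0, 0, 0, 1); (1, 1, 1, 0); (0, 0, 3, 0))


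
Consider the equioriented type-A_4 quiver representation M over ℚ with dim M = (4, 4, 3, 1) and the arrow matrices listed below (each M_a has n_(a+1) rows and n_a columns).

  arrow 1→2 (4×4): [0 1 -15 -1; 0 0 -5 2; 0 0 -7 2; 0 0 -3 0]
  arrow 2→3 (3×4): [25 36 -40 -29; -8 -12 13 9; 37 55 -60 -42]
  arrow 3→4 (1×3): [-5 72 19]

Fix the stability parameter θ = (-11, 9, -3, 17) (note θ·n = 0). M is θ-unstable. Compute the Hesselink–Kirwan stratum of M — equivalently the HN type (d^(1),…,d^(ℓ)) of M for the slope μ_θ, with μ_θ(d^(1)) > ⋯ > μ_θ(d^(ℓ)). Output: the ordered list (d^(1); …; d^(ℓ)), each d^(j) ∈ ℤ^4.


Barcode: M ≅ I[1,1], I[1,3]^2, I[1,4], I[2,2]. HN layers by μ_θ (4 steps, strictly decreasing):
  μ^(1)=17; μ^(2)=9; μ^(3)=3; μ^(4)=-11

((0, 0, 0, 1); (0, 1, 0, 0); (0, 3, 3, 0); (4, 0, 0, 0))


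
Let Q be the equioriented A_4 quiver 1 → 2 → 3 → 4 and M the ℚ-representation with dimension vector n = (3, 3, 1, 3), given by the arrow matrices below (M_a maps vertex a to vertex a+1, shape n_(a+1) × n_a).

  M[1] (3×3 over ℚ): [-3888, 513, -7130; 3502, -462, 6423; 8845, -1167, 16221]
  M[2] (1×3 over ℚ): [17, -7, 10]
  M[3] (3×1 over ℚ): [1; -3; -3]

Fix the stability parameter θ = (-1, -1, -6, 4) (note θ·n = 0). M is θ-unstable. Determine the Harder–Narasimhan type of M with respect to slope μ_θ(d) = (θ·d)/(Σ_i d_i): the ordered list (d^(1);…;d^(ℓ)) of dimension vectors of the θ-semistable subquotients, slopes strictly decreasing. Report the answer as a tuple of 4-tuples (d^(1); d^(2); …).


Barcode: M ≅ I[1,2]^2, I[1,4], I[4,4]^2. HN layers by μ_θ (3 steps, strictly decreasing):
  μ^(1)=4; μ^(2)=-1; μ^(3)=-8/3

((0, 0, 0, 3); (2, 2, 0, 0); (1, 1, 1, 0))


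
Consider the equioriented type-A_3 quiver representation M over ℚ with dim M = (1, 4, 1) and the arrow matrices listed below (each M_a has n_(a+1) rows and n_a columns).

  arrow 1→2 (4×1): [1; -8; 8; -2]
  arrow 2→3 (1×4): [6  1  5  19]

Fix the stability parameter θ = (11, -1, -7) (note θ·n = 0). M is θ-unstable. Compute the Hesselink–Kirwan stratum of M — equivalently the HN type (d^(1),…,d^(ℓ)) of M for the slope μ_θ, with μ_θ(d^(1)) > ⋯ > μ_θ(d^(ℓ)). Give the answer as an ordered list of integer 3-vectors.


Interval decomposition of M: I[1,2], I[2,2]^2, I[2,3].
HN type (ℓ=3): μ^(1)=5; μ^(2)=-1; μ^(3)=-4

((1, 1, 0); (0, 2, 0); (0, 1, 1))


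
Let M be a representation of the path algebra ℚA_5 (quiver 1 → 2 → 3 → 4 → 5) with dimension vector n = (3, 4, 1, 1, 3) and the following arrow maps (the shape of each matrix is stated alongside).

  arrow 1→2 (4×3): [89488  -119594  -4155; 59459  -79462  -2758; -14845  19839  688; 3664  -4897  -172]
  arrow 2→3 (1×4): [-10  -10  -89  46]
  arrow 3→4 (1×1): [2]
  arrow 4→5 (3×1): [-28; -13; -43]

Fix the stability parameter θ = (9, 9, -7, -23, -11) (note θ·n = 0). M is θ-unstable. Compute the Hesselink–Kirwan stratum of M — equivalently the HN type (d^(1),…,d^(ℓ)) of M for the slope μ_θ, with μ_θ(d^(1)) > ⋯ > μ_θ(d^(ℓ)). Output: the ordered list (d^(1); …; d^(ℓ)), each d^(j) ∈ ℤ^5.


Interval decomposition of M: I[1,2]^2, I[1,5], I[2,2], I[5,5]^2.
HN type (ℓ=3): μ^(1)=9; μ^(2)=-23/5; μ^(3)=-11

((2, 3, 0, 0, 0); (1, 1, 1, 1, 1); (0, 0, 0, 0, 2))


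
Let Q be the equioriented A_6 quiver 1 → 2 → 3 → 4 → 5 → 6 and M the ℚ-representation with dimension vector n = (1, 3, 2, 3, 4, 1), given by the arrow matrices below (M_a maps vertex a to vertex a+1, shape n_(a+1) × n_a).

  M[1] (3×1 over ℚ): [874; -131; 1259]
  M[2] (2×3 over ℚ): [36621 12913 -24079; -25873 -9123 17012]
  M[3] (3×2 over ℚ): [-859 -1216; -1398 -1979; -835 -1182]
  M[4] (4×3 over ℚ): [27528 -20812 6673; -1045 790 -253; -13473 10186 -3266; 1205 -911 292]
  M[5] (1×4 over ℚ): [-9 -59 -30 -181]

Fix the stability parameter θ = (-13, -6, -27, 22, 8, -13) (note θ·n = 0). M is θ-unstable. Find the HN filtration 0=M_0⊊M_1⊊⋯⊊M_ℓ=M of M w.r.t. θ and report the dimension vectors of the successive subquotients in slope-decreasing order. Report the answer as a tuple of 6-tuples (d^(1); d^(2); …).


Interval decomposition of M: I[1,6], I[2,2], I[2,5], I[4,5], I[5,5].
HN type (ℓ=6): μ^(1)=15; μ^(2)=8; μ^(3)=17/3; μ^(4)=-6; μ^(5)=-46/3; μ^(6)=-33/2

((0, 0, 0, 2, 2, 0); (0, 0, 0, 0, 1, 0); (0, 0, 0, 1, 1, 1); (0, 1, 0, 0, 0, 0); (1, 1, 1, 0, 0, 0); (0, 1, 1, 0, 0, 0))


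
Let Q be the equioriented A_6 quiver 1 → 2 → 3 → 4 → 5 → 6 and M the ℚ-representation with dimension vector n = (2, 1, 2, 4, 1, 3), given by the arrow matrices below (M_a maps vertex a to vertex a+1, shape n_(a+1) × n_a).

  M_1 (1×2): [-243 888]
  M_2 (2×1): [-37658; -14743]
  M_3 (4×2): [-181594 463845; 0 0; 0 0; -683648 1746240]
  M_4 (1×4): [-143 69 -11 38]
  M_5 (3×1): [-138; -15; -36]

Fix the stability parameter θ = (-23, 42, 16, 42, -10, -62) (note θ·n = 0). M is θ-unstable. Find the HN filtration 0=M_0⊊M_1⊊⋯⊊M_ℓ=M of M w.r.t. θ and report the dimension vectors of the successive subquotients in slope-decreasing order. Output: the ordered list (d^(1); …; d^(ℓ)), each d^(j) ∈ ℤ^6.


Interval decomposition of M: I[1,1], I[1,6], I[3,3], I[4,4]^3, I[6,6]^2.
HN type (ℓ=5): μ^(1)=42; μ^(2)=16; μ^(3)=28/5; μ^(4)=-23; μ^(5)=-62

((0, 0, 0, 3, 0, 0); (0, 0, 1, 0, 0, 0); (0, 1, 1, 1, 1, 1); (2, 0, 0, 0, 0, 0); (0, 0, 0, 0, 0, 2))


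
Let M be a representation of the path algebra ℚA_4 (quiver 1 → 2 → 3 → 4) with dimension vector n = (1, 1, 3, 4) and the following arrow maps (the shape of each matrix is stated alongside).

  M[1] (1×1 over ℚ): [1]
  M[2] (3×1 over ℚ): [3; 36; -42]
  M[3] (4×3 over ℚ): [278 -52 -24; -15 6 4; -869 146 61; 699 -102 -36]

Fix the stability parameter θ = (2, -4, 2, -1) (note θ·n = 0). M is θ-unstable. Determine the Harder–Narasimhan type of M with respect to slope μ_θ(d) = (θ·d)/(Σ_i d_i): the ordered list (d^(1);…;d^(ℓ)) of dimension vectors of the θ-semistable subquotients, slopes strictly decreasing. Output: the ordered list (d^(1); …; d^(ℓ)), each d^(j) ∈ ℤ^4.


Via rank(M_{q-1}∘⋯∘M_p): M ≅ I[1,4], I[3,4]^2, I[4,4].
μ_θ-semistable layers: μ^(1)=1/2; μ^(2)=-1

((0, 0, 3, 3); (1, 1, 0, 1))


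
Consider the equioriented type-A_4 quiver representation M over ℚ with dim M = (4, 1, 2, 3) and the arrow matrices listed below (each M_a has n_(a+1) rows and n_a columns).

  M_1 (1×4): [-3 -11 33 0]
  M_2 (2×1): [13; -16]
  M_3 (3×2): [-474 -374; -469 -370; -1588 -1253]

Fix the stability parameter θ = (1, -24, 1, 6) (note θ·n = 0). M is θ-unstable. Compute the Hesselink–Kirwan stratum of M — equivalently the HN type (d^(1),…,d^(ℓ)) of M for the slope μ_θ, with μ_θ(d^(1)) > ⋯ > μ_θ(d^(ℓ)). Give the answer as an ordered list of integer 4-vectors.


Interval decomposition of M: I[1,1]^3, I[1,4], I[3,4], I[4,4].
HN type (ℓ=3): μ^(1)=6; μ^(2)=1; μ^(3)=-23/2

((0, 0, 0, 3); (3, 0, 2, 0); (1, 1, 0, 0))


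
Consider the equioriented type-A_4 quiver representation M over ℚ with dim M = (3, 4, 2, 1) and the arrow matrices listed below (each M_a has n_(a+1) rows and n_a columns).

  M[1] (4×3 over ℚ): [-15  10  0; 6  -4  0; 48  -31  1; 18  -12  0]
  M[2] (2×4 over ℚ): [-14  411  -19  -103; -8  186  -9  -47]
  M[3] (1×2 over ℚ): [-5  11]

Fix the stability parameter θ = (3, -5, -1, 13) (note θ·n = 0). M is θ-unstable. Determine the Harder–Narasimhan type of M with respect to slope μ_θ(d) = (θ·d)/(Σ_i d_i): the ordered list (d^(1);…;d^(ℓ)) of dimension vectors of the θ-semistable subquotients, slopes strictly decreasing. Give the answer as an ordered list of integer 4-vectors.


Via rank(M_{q-1}∘⋯∘M_p): M ≅ I[1,1], I[1,3], I[1,4], I[2,2]^2.
μ_θ-semistable layers: μ^(1)=13; μ^(2)=3; μ^(3)=-1; μ^(4)=-5

((0, 0, 0, 1); (1, 0, 0, 0); (2, 2, 2, 0); (0, 2, 0, 0))


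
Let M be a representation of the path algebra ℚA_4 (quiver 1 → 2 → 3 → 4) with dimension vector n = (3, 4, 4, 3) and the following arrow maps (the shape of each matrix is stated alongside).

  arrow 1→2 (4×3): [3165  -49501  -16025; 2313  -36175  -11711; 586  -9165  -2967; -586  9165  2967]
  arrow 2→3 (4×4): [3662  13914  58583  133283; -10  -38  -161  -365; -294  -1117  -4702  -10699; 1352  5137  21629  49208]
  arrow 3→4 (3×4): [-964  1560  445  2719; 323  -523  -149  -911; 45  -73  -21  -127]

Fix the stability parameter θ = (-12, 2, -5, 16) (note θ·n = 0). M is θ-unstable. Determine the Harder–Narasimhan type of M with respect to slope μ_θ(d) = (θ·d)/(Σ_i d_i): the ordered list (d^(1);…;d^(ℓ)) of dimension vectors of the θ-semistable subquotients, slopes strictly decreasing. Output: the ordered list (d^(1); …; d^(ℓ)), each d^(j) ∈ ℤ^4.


Interval decomposition of M: I[1,1], I[1,2], I[1,3], I[2,4]^2, I[3,4].
HN type (ℓ=5): μ^(1)=16; μ^(2)=2; μ^(3)=-3/2; μ^(4)=-5; μ^(5)=-12

((0, 0, 0, 3); (0, 1, 0, 0); (0, 3, 3, 0); (0, 0, 1, 0); (3, 0, 0, 0))


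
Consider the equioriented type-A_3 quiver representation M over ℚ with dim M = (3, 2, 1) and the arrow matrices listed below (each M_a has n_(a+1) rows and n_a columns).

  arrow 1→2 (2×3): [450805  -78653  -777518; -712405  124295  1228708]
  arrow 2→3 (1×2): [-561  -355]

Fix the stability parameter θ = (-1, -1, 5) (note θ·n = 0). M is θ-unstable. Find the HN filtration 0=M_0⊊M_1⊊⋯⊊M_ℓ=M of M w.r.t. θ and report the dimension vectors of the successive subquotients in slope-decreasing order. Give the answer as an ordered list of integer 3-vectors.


Interval decomposition of M: I[1,1], I[1,2], I[1,3].
HN type (ℓ=2): μ^(1)=5; μ^(2)=-1

((0, 0, 1); (3, 2, 0))
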